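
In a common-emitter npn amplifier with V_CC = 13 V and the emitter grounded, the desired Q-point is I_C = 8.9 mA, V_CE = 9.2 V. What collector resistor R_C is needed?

Collector loop: V_CC = I_C·R_C + V_CE.
R_C = (V_CC − V_CE)/I_C = (13 − 9.2)/8.9 = 0.427 kΩ.

R_C ≈ 0.43 kΩ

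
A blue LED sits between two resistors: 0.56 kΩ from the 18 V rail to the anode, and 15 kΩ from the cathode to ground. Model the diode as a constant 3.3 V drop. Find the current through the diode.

The two resistors are in series with the diode, so KVL gives 18 = I·0.56 + 3.3 + I·15.
I = (18 − 3.3) / (0.56 + 15) kΩ = 14.7 / 15.6 = 0.945 mA.

I ≈ 0.94 mA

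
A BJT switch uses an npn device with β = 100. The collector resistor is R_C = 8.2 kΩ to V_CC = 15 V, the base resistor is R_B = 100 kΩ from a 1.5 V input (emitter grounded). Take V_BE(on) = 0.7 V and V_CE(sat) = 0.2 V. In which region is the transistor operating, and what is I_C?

Assume active. Base-emitter loop: I_B = (V_BB − V_BE)/R_B = (1.5 − 0.7)/100 = 0.008 mA.
I_C = β·I_B = 100×0.008 = 0.8 mA.
V_CE = V_CC − I_C·R_C = 15 − 0.8×8.2 = 8.44 V > V_CE(sat), so the active-region assumption holds.

active; I_C ≈ 0.8 mA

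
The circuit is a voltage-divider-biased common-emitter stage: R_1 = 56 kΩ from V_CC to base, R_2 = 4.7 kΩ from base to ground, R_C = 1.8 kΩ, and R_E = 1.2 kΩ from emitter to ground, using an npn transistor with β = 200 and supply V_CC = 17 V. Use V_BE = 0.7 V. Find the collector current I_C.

Thevenize the base divider: V_Th = V_CC·R_2/(R_1+R_2) = 17×4.7/60.7 = 1.32 V, R_Th = R_1‖R_2 = 4.34 kΩ.
Base-emitter loop: V_Th = I_B·R_Th + V_BE + (β+1)I_B·R_E, so I_B = (1.32 − 0.7) / (4.34 + 201×1.2) = 0.00251 mA.
I_C = β·I_B = 200×0.00251 = 0.502 mA, and I_E = (β+1)I_B = 0.505 mA.
V_CE = V_CC − I_C·R_C − I_E·R_E = 17 − 0.502×1.8 − 0.505×1.2 = 15.5 V.
V_CE = 15.5 V > 0.2 V confirms active-region operation.

I_C ≈ 0.5 mA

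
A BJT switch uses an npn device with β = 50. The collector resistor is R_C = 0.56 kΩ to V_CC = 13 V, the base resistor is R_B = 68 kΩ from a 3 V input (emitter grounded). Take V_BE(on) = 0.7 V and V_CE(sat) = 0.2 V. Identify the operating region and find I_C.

active; I_C ≈ 1.7 mA

Assume active. Base-emitter loop: I_B = (V_BB − V_BE)/R_B = (3 − 0.7)/68 = 0.0338 mA.
I_C = β·I_B = 50×0.0338 = 1.69 mA.
V_CE = V_CC − I_C·R_C = 13 − 1.69×0.56 = 12.1 V > V_CE(sat), so the active-region assumption holds.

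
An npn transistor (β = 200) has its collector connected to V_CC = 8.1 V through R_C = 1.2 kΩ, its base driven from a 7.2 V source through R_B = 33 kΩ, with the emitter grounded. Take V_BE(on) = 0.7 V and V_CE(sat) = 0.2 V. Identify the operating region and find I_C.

saturation; I_C ≈ 6.6 mA

Assume active: I_B = (7.2 − 0.7)/33 = 0.197 mA, giving I_C = β·I_B = 39.4 mA.
But then V_CE = 8.1 − 39.4×1.2 = -39.2 V < V_CE(sat) = 0.2 V — impossible in the active region.
So the transistor is saturated. With V_CE = 0.2 V, I_C = (V_CC − 0.2)/R_C = 7.9/1.2 = 6.58 mA.
Check: β·I_B = 39.4 mA > I_C = 6.58 mA, confirming saturation.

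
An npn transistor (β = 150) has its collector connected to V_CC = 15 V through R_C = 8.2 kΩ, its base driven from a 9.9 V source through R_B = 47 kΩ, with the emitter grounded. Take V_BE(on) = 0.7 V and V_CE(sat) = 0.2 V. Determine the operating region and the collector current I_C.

saturation; I_C ≈ 1.8 mA

Assume active: I_B = (9.9 − 0.7)/47 = 0.196 mA, giving I_C = β·I_B = 29.4 mA.
But then V_CE = 15 − 29.4×8.2 = -226 V < V_CE(sat) = 0.2 V — impossible in the active region.
So the transistor is saturated. With V_CE = 0.2 V, I_C = (V_CC − 0.2)/R_C = 14.8/8.2 = 1.8 mA.
Check: β·I_B = 29.4 mA > I_C = 1.8 mA, confirming saturation.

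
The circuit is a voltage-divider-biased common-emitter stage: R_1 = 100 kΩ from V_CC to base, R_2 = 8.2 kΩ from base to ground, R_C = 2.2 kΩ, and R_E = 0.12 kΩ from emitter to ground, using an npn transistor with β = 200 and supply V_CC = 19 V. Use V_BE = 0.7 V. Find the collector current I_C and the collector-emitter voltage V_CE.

Thevenize the base divider: V_Th = V_CC·R_2/(R_1+R_2) = 19×8.2/108 = 1.44 V, R_Th = R_1‖R_2 = 7.58 kΩ.
Base-emitter loop: V_Th = I_B·R_Th + V_BE + (β+1)I_B·R_E, so I_B = (1.44 − 0.7) / (7.58 + 201×0.12) = 0.0233 mA.
I_C = β·I_B = 200×0.0233 = 4.67 mA, and I_E = (β+1)I_B = 4.69 mA.
V_CE = V_CC − I_C·R_C − I_E·R_E = 19 − 4.67×2.2 − 4.69×0.12 = 8.17 V.
V_CE = 8.17 V > 0.2 V confirms active-region operation.

I_C ≈ 4.7 mA, V_CE ≈ 8.2 V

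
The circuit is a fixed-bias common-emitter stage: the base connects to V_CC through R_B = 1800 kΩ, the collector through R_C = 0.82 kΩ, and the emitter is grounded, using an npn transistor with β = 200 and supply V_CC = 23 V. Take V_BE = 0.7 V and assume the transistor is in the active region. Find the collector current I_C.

Base loop: V_CC = I_B·R_B + V_BE, so I_B = (23 − 0.7)/1800 kΩ = 0.0124 mA.
In the active region I_C = β·I_B = 200 × 0.0124 = 2.48 mA.
Collector loop: V_CE = V_CC − I_C·R_C = 23 − 2.48×0.82 = 21 V.
Since V_CE = 21 V > V_CE(sat) ≈ 0.2 V, the transistor is in the active region as assumed.

I_C ≈ 2.5 mA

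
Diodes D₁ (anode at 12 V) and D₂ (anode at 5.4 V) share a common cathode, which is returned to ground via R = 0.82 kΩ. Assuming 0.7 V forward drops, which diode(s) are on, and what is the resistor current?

Assume both conduct. Then node N would need to be at both 12−0.7 = 11.3 V and 5.4−0.7 = 4.7 V, which is impossible.
Assume only D₁ conducts: V_N = 12 − 0.7 = 11.3 V, so I_R = 11.3/0.82 = 13.8 mA.
Check D₂: its anode-to-cathode voltage is 5.4 − 11.3 = -5.9 V < 0.7 V, so it is off. The assumption is consistent.

Only D₁ conducts; I_R ≈ 14 mA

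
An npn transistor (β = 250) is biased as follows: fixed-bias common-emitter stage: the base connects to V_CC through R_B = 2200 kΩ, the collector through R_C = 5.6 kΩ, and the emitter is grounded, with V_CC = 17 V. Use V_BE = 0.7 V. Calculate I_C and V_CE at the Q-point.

I_C ≈ 1.9 mA, V_CE ≈ 6.6 V

Base loop: V_CC = I_B·R_B + V_BE, so I_B = (17 − 0.7)/2200 kΩ = 0.00741 mA.
In the active region I_C = β·I_B = 250 × 0.00741 = 1.85 mA.
Collector loop: V_CE = V_CC − I_C·R_C = 17 − 1.85×5.6 = 6.63 V.
Since V_CE = 6.63 V > V_CE(sat) ≈ 0.2 V, the transistor is in the active region as assumed.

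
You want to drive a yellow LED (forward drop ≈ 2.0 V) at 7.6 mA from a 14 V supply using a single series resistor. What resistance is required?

The resistor drops V_S − V_D = 14 − 2.0 = 12 V at 7.6 mA.
R = 12 V / 7.6 mA = 1.58 kΩ.

R ≈ 1.6 kΩ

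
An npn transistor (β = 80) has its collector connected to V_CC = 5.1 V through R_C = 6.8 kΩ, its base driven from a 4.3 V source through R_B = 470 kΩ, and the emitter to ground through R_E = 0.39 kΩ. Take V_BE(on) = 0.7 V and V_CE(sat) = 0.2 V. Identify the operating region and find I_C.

active; I_C ≈ 0.57 mA

Assume active. Base-emitter loop: I_B = (V_BB − V_BE)/(R_B + (β+1)R_E) = (4.3 − 0.7)/(470 + 81×0.39) = 0.00718 mA.
I_C = β·I_B = 80×0.00718 = 0.574 mA.
V_CE = V_CC − I_C·R_C − I_E·R_E = 5.1 − 0.574×6.8 − 0.581×0.39 = 0.969 V > V_CE(sat), so the active-region assumption holds.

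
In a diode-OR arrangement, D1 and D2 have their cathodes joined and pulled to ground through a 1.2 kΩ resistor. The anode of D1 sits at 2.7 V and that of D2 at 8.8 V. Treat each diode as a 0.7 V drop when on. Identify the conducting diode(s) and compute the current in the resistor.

Assume both conduct. Then node N would need to be at both 2.7−0.7 = 2 V and 8.8−0.7 = 8.1 V, which is impossible.
Assume only D2 conducts: V_N = 8.8 − 0.7 = 8.1 V, so I_R = 8.1/1.2 = 6.75 mA.
Check D1: its anode-to-cathode voltage is 2.7 − 8.1 = -5.4 V < 0.7 V, so it is off. The assumption is consistent.

Only D2 conducts; I_R ≈ 6.8 mA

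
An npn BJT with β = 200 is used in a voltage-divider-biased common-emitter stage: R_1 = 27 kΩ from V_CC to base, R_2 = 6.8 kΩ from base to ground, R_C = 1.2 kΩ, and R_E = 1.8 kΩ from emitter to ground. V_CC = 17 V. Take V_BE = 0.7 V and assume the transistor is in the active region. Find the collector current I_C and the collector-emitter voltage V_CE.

I_C ≈ 1.5 mA, V_CE ≈ 13 V

Thevenize the base divider: V_Th = V_CC·R_2/(R_1+R_2) = 17×6.8/33.8 = 3.42 V, R_Th = R_1‖R_2 = 5.43 kΩ.
Base-emitter loop: V_Th = I_B·R_Th + V_BE + (β+1)I_B·R_E, so I_B = (3.42 − 0.7) / (5.43 + 201×1.8) = 0.00741 mA.
I_C = β·I_B = 200×0.00741 = 1.48 mA, and I_E = (β+1)I_B = 1.49 mA.
V_CE = V_CC − I_C·R_C − I_E·R_E = 17 − 1.48×1.2 − 1.49×1.8 = 12.5 V.
V_CE = 12.5 V > 0.2 V confirms active-region operation.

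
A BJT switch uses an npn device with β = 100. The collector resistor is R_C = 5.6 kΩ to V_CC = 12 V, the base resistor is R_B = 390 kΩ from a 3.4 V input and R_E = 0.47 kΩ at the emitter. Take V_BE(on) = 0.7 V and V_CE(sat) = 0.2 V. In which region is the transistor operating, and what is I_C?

Assume active. Base-emitter loop: I_B = (V_BB − V_BE)/(R_B + (β+1)R_E) = (3.4 − 0.7)/(390 + 101×0.47) = 0.00617 mA.
I_C = β·I_B = 100×0.00617 = 0.617 mA.
V_CE = V_CC − I_C·R_C − I_E·R_E = 12 − 0.617×5.6 − 0.623×0.47 = 8.25 V > V_CE(sat), so the active-region assumption holds.

active; I_C ≈ 0.62 mA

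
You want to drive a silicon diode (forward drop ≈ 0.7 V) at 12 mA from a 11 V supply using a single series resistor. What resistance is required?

R ≈ 0.86 kΩ

The resistor drops V_S − V_D = 11 − 0.7 = 10.3 V at 12 mA.
R = 10.3 V / 12 mA = 0.858 kΩ.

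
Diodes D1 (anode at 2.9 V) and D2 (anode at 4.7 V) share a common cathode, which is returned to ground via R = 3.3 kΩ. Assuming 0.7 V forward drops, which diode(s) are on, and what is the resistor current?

Only D2 conducts; I_R ≈ 1.2 mA

Assume both conduct. Then node N would need to be at both 2.9−0.7 = 2.2 V and 4.7−0.7 = 4 V, which is impossible.
Assume only D2 conducts: V_N = 4.7 − 0.7 = 4 V, so I_R = 4/3.3 = 1.21 mA.
Check D1: its anode-to-cathode voltage is 2.9 − 4 = -1.1 V < 0.7 V, so it is off. The assumption is consistent.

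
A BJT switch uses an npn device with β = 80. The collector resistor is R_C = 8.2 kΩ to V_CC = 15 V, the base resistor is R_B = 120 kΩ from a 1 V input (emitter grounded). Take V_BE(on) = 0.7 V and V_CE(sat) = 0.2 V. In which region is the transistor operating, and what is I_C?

active; I_C ≈ 0.2 mA

Assume active. Base-emitter loop: I_B = (V_BB − V_BE)/R_B = (1 − 0.7)/120 = 0.0025 mA.
I_C = β·I_B = 80×0.0025 = 0.2 mA.
V_CE = V_CC − I_C·R_C = 15 − 0.2×8.2 = 13.4 V > V_CE(sat), so the active-region assumption holds.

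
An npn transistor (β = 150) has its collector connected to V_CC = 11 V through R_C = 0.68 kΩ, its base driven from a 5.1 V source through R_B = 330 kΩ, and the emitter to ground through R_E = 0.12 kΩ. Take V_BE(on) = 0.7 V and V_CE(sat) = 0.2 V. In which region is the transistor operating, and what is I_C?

active; I_C ≈ 1.9 mA

Assume active. Base-emitter loop: I_B = (V_BB − V_BE)/(R_B + (β+1)R_E) = (5.1 − 0.7)/(330 + 151×0.12) = 0.0126 mA.
I_C = β·I_B = 150×0.0126 = 1.9 mA.
V_CE = V_CC − I_C·R_C − I_E·R_E = 11 − 1.9×0.68 − 1.91×0.12 = 9.48 V > V_CE(sat), so the active-region assumption holds.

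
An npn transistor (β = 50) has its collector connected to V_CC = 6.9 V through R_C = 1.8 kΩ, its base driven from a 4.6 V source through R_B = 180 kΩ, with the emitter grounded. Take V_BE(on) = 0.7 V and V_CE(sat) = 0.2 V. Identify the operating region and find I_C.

active; I_C ≈ 1.1 mA

Assume active. Base-emitter loop: I_B = (V_BB − V_BE)/R_B = (4.6 − 0.7)/180 = 0.0217 mA.
I_C = β·I_B = 50×0.0217 = 1.08 mA.
V_CE = V_CC − I_C·R_C = 6.9 − 1.08×1.8 = 4.95 V > V_CE(sat), so the active-region assumption holds.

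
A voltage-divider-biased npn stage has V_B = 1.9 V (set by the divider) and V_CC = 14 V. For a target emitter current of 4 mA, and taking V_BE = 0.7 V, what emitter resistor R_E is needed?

V_E = V_B − V_BE = 1.9 − 0.7 = 1.2 V.
R_E = V_E / I_E = 1.2 / 4 = 0.3 kΩ.

R_E ≈ 0.3 kΩ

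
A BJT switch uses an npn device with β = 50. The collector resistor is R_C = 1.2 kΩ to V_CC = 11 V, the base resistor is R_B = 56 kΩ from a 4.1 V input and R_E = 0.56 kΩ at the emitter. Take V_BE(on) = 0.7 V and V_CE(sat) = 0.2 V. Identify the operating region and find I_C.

Assume active. Base-emitter loop: I_B = (V_BB − V_BE)/(R_B + (β+1)R_E) = (4.1 − 0.7)/(56 + 51×0.56) = 0.0402 mA.
I_C = β·I_B = 50×0.0402 = 2.01 mA.
V_CE = V_CC − I_C·R_C − I_E·R_E = 11 − 2.01×1.2 − 2.05×0.56 = 7.44 V > V_CE(sat), so the active-region assumption holds.

active; I_C ≈ 2 mA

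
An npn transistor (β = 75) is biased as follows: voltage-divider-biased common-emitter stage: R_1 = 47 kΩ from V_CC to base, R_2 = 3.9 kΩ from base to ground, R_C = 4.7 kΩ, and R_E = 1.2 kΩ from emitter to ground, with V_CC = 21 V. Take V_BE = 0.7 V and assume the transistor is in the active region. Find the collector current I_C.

Thevenize the base divider: V_Th = V_CC·R_2/(R_1+R_2) = 21×3.9/50.9 = 1.61 V, R_Th = R_1‖R_2 = 3.6 kΩ.
Base-emitter loop: V_Th = I_B·R_Th + V_BE + (β+1)I_B·R_E, so I_B = (1.61 − 0.7) / (3.6 + 76×1.2) = 0.00959 mA.
I_C = β·I_B = 75×0.00959 = 0.719 mA, and I_E = (β+1)I_B = 0.729 mA.
V_CE = V_CC − I_C·R_C − I_E·R_E = 21 − 0.719×4.7 − 0.729×1.2 = 16.7 V.
V_CE = 16.7 V > 0.2 V confirms active-region operation.

I_C ≈ 0.72 mA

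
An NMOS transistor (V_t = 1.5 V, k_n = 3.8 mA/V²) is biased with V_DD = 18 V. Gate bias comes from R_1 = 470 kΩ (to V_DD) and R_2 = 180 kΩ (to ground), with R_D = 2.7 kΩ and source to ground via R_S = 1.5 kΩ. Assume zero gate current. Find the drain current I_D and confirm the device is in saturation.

V_G = V_DD·R_2/(R_1+R_2) = 18×180/650 = 4.98 V.
Assume saturation: I_D = (k_n/2)(V_GS − V_t)² with V_GS = V_G − I_D·R_S = 4.98 − 1.5·I_D.
Substituting gives 4.27·I_D² − 20.9·I_D + 23.1 = 0, with roots I_D = 1.69 or 3.19 mA.
The root I_D = 3.19 mA gives V_GS = 0.205 V ≤ V_t, so take I_D = 1.69 mA.
Then V_GS = 2.44 V and V_DS = V_DD − I_D(R_D+R_S) = 18 − 1.69×4.2 = 10.9 V.
Saturation requires V_DS ≥ V_GS − V_t = 0.944 V; 10.9 ≥ 0.944 ✓.

I_D ≈ 1.7 mA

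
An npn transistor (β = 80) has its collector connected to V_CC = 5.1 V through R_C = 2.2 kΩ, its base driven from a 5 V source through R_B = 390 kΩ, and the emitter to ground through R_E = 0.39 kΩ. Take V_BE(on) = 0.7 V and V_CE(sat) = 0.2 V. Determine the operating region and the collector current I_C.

Assume active. Base-emitter loop: I_B = (V_BB − V_BE)/(R_B + (β+1)R_E) = (5 − 0.7)/(390 + 81×0.39) = 0.0102 mA.
I_C = β·I_B = 80×0.0102 = 0.816 mA.
V_CE = V_CC − I_C·R_C − I_E·R_E = 5.1 − 0.816×2.2 − 0.826×0.39 = 2.98 V > V_CE(sat), so the active-region assumption holds.

active; I_C ≈ 0.82 mA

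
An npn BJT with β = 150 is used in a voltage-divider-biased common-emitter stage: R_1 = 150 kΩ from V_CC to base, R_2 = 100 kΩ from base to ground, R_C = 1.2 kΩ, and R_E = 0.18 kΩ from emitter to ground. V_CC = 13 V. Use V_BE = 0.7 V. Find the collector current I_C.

Thevenize the base divider: V_Th = V_CC·R_2/(R_1+R_2) = 13×100/250 = 5.2 V, R_Th = R_1‖R_2 = 60 kΩ.
Base-emitter loop: V_Th = I_B·R_Th + V_BE + (β+1)I_B·R_E, so I_B = (5.2 − 0.7) / (60 + 151×0.18) = 0.0516 mA.
I_C = β·I_B = 150×0.0516 = 7.74 mA, and I_E = (β+1)I_B = 7.79 mA.
V_CE = V_CC − I_C·R_C − I_E·R_E = 13 − 7.74×1.2 − 7.79×0.18 = 2.31 V.
V_CE = 2.31 V > 0.2 V confirms active-region operation.

I_C ≈ 7.7 mA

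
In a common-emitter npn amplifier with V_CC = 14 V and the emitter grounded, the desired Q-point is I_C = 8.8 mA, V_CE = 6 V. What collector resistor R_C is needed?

R_C ≈ 0.91 kΩ

Collector loop: V_CC = I_C·R_C + V_CE.
R_C = (V_CC − V_CE)/I_C = (14 − 6)/8.8 = 0.909 kΩ.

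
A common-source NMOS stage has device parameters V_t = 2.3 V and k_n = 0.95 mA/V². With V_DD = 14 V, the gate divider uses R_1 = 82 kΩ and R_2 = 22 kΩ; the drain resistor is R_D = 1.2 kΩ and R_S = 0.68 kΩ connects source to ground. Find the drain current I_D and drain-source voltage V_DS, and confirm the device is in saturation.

V_G = V_DD·R_2/(R_1+R_2) = 14×22/104 = 2.96 V.
Assume saturation: I_D = (k_n/2)(V_GS − V_t)² with V_GS = V_G − I_D·R_S = 2.96 − 0.68·I_D.
Substituting gives 0.22·I_D² − 1.43·I_D + 0.208 = 0, with roots I_D = 0.149 or 6.35 mA.
The root I_D = 6.35 mA gives V_GS = -1.36 V ≤ V_t, so take I_D = 0.149 mA.
Then V_GS = 2.86 V and V_DS = V_DD − I_D(R_D+R_S) = 14 − 0.149×1.88 = 13.7 V.
Saturation requires V_DS ≥ V_GS − V_t = 0.56 V; 13.7 ≥ 0.56 ✓.

I_D ≈ 0.15 mA, V_DS ≈ 14 V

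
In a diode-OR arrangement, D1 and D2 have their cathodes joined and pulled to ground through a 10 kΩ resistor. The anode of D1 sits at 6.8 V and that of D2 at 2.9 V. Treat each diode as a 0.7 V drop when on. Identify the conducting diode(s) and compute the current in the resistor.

Only D1 conducts; I_R ≈ 0.61 mA

Assume both conduct. Then node N would need to be at both 6.8−0.7 = 6.1 V and 2.9−0.7 = 2.2 V, which is impossible.
Assume only D1 conducts: V_N = 6.8 − 0.7 = 6.1 V, so I_R = 6.1/10 = 0.61 mA.
Check D2: its anode-to-cathode voltage is 2.9 − 6.1 = -3.2 V < 0.7 V, so it is off. The assumption is consistent.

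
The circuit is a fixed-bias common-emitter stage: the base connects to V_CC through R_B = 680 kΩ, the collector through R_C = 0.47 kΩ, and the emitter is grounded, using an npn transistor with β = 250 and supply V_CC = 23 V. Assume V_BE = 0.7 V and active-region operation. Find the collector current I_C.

I_C ≈ 8.2 mA

Base loop: V_CC = I_B·R_B + V_BE, so I_B = (23 − 0.7)/680 kΩ = 0.0328 mA.
In the active region I_C = β·I_B = 250 × 0.0328 = 8.2 mA.
Collector loop: V_CE = V_CC − I_C·R_C = 23 − 8.2×0.47 = 19.1 V.
Since V_CE = 19.1 V > V_CE(sat) ≈ 0.2 V, the transistor is in the active region as assumed.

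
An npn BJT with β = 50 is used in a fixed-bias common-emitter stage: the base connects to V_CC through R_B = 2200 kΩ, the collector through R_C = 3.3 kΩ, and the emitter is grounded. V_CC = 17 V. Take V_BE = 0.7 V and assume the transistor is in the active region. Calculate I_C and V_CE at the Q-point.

I_C ≈ 0.37 mA, V_CE ≈ 16 V

Base loop: V_CC = I_B·R_B + V_BE, so I_B = (17 − 0.7)/2200 kΩ = 0.00741 mA.
In the active region I_C = β·I_B = 50 × 0.00741 = 0.37 mA.
Collector loop: V_CE = V_CC − I_C·R_C = 17 − 0.37×3.3 = 15.8 V.
Since V_CE = 15.8 V > V_CE(sat) ≈ 0.2 V, the transistor is in the active region as assumed.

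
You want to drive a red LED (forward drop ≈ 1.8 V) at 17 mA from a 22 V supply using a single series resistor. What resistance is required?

R ≈ 1.2 kΩ

The resistor drops V_S − V_D = 22 − 1.8 = 20.2 V at 17 mA.
R = 20.2 V / 17 mA = 1.19 kΩ.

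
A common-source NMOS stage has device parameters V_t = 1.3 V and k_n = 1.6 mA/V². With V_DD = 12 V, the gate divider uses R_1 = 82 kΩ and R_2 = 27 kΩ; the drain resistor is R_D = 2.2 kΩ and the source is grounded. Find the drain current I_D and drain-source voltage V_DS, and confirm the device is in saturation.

I_D ≈ 2.2 mA, V_DS ≈ 7.1 V

V_G = V_DD·R_2/(R_1+R_2) = 12×27/109 = 2.97 V. With the source grounded, V_GS = V_G = 2.97 V.
Assume saturation: I_D = (k_n/2)(V_GS − V_t)² = (1.6/2)×(2.97 − 1.3)² = 0.8×1.67² = 2.24 mA.
V_DS = V_DD − I_D·R_D = 12 − 2.24×2.2 = 7.08 V.
Saturation requires V_DS ≥ V_GS − V_t = 1.67 V; 7.08 ≥ 1.67 ✓.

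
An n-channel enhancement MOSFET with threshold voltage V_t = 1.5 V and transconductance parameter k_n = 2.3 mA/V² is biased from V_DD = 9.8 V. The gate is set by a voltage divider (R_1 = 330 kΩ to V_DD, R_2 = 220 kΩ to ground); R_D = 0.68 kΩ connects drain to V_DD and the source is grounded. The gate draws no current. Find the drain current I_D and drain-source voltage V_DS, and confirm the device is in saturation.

I_D ≈ 6.7 mA, V_DS ≈ 5.2 V

V_G = V_DD·R_2/(R_1+R_2) = 9.8×220/550 = 3.92 V. With the source grounded, V_GS = V_G = 3.92 V.
Assume saturation: I_D = (k_n/2)(V_GS − V_t)² = (2.3/2)×(3.92 − 1.5)² = 1.15×2.42² = 6.73 mA.
V_DS = V_DD − I_D·R_D = 9.8 − 6.73×0.68 = 5.22 V.
Saturation requires V_DS ≥ V_GS − V_t = 2.42 V; 5.22 ≥ 2.42 ✓.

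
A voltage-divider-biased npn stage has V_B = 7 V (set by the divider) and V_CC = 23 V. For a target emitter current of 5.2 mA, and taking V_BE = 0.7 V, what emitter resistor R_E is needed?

V_E = V_B − V_BE = 7 − 0.7 = 6.3 V.
R_E = V_E / I_E = 6.3 / 5.2 = 1.21 kΩ.

R_E ≈ 1.2 kΩ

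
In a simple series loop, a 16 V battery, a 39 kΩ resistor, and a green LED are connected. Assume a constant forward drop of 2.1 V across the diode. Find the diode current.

KVL around the loop: 16 = V_D + I·R = 2.1 + I × 39 kΩ.
So I = (16 − 2.1) / 39 kΩ = 13.9 / 39 = 0.356 mA.

I ≈ 0.36 mA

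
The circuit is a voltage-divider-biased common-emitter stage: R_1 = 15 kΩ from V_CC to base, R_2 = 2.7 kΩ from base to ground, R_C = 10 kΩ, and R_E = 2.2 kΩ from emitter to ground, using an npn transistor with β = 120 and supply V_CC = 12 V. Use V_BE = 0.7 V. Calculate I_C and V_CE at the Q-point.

Thevenize the base divider: V_Th = V_CC·R_2/(R_1+R_2) = 12×2.7/17.7 = 1.83 V, R_Th = R_1‖R_2 = 2.29 kΩ.
Base-emitter loop: V_Th = I_B·R_Th + V_BE + (β+1)I_B·R_E, so I_B = (1.83 − 0.7) / (2.29 + 121×2.2) = 0.00421 mA.
I_C = β·I_B = 120×0.00421 = 0.505 mA, and I_E = (β+1)I_B = 0.509 mA.
V_CE = V_CC − I_C·R_C − I_E·R_E = 12 − 0.505×10 − 0.509×2.2 = 5.83 V.
V_CE = 5.83 V > 0.2 V confirms active-region operation.

I_C ≈ 0.51 mA, V_CE ≈ 5.8 V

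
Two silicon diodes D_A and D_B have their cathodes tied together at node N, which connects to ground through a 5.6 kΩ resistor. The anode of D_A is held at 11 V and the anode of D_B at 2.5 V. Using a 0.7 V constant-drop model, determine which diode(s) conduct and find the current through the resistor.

Assume both conduct. Then node N would need to be at both 11−0.7 = 10.3 V and 2.5−0.7 = 1.8 V, which is impossible.
Assume only D_A conducts: V_N = 11 − 0.7 = 10.3 V, so I_R = 10.3/5.6 = 1.84 mA.
Check D_B: its anode-to-cathode voltage is 2.5 − 10.3 = -7.8 V < 0.7 V, so it is off. The assumption is consistent.

Only D_A conducts; I_R ≈ 1.8 mA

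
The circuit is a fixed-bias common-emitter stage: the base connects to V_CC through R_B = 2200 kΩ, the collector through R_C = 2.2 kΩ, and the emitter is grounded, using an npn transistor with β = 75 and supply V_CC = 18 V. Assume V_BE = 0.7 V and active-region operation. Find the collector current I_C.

I_C ≈ 0.59 mA

Base loop: V_CC = I_B·R_B + V_BE, so I_B = (18 − 0.7)/2200 kΩ = 0.00786 mA.
In the active region I_C = β·I_B = 75 × 0.00786 = 0.59 mA.
Collector loop: V_CE = V_CC − I_C·R_C = 18 − 0.59×2.2 = 16.7 V.
Since V_CE = 16.7 V > V_CE(sat) ≈ 0.2 V, the transistor is in the active region as assumed.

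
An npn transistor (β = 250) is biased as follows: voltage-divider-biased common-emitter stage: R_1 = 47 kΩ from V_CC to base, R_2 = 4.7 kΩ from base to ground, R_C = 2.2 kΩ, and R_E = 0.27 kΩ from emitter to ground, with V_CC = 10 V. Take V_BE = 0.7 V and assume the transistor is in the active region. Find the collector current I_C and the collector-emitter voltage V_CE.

Thevenize the base divider: V_Th = V_CC·R_2/(R_1+R_2) = 10×4.7/51.7 = 0.909 V, R_Th = R_1‖R_2 = 4.27 kΩ.
Base-emitter loop: V_Th = I_B·R_Th + V_BE + (β+1)I_B·R_E, so I_B = (0.909 − 0.7) / (4.27 + 251×0.27) = 0.0029 mA.
I_C = β·I_B = 250×0.0029 = 0.726 mA, and I_E = (β+1)I_B = 0.728 mA.
V_CE = V_CC − I_C·R_C − I_E·R_E = 10 − 0.726×2.2 − 0.728×0.27 = 8.21 V.
V_CE = 8.21 V > 0.2 V confirms active-region operation.

I_C ≈ 0.73 mA, V_CE ≈ 8.2 V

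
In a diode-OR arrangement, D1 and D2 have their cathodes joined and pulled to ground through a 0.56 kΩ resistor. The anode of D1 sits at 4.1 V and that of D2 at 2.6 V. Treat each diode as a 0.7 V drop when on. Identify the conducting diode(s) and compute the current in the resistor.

Assume both conduct. Then node N would need to be at both 4.1−0.7 = 3.4 V and 2.6−0.7 = 1.9 V, which is impossible.
Assume only D1 conducts: V_N = 4.1 − 0.7 = 3.4 V, so I_R = 3.4/0.56 = 6.07 mA.
Check D2: its anode-to-cathode voltage is 2.6 − 3.4 = -0.8 V < 0.7 V, so it is off. The assumption is consistent.

Only D1 conducts; I_R ≈ 6.1 mA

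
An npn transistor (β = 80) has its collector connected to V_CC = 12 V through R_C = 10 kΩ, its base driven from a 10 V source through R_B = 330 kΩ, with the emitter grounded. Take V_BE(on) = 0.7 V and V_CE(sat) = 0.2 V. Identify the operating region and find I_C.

saturation; I_C ≈ 1.2 mA

Assume active: I_B = (10 − 0.7)/330 = 0.0282 mA, giving I_C = β·I_B = 2.25 mA.
But then V_CE = 12 − 2.25×10 = -10.5 V < V_CE(sat) = 0.2 V — impossible in the active region.
So the transistor is saturated. With V_CE = 0.2 V, I_C = (V_CC − 0.2)/R_C = 11.8/10 = 1.18 mA.
Check: β·I_B = 2.25 mA > I_C = 1.18 mA, confirming saturation.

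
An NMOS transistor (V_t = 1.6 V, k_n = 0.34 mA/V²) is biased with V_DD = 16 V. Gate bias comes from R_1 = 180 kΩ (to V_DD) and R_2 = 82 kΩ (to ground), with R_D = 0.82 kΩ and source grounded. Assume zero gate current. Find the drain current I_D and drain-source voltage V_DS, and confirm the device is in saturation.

V_G = V_DD·R_2/(R_1+R_2) = 16×82/262 = 5.01 V. With the source grounded, V_GS = V_G = 5.01 V.
Assume saturation: I_D = (k_n/2)(V_GS − V_t)² = (0.34/2)×(5.01 − 1.6)² = 0.17×3.41² = 1.97 mA.
V_DS = V_DD − I_D·R_D = 16 − 1.97×0.82 = 14.4 V.
Saturation requires V_DS ≥ V_GS − V_t = 3.41 V; 14.4 ≥ 3.41 ✓.

I_D ≈ 2 mA, V_DS ≈ 14 V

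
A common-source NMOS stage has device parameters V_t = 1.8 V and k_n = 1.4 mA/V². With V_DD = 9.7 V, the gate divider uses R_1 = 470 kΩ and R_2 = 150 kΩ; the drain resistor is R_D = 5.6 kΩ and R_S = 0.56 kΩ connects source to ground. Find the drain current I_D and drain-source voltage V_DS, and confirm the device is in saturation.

V_G = V_DD·R_2/(R_1+R_2) = 9.7×150/620 = 2.35 V.
Assume saturation: I_D = (k_n/2)(V_GS − V_t)² with V_GS = V_G − I_D·R_S = 2.35 − 0.56·I_D.
Substituting gives 0.22·I_D² − 1.43·I_D + 0.209 = 0, with roots I_D = 0.15 or 6.36 mA.
The root I_D = 6.36 mA gives V_GS = -1.21 V ≤ V_t, so take I_D = 0.15 mA.
Then V_GS = 2.26 V and V_DS = V_DD − I_D(R_D+R_S) = 9.7 − 0.15×6.16 = 8.78 V.
Saturation requires V_DS ≥ V_GS − V_t = 0.463 V; 8.78 ≥ 0.463 ✓.

I_D ≈ 0.15 mA, V_DS ≈ 8.8 V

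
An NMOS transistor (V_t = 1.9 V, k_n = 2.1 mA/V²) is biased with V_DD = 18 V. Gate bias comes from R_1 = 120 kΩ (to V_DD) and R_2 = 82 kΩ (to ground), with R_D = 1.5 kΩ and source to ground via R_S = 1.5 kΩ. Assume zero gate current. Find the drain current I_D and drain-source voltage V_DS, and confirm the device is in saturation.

I_D ≈ 2.6 mA, V_DS ≈ 10 V

V_G = V_DD·R_2/(R_1+R_2) = 18×82/202 = 7.31 V.
Assume saturation: I_D = (k_n/2)(V_GS − V_t)² with V_GS = V_G − I_D·R_S = 7.31 − 1.5·I_D.
Substituting gives 2.36·I_D² − 18·I_D + 30.7 = 0, with roots I_D = 2.56 or 5.07 mA.
The root I_D = 5.07 mA gives V_GS = -0.297 V ≤ V_t, so take I_D = 2.56 mA.
Then V_GS = 3.46 V and V_DS = V_DD − I_D(R_D+R_S) = 18 − 2.56×3 = 10.3 V.
Saturation requires V_DS ≥ V_GS − V_t = 1.56 V; 10.3 ≥ 1.56 ✓.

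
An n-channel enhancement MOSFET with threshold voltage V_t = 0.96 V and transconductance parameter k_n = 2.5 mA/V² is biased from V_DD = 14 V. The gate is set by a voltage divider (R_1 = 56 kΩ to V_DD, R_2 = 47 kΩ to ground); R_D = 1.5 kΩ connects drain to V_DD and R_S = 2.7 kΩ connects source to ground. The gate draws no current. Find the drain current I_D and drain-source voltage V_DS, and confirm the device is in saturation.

V_G = V_DD·R_2/(R_1+R_2) = 14×47/103 = 6.39 V.
Assume saturation: I_D = (k_n/2)(V_GS − V_t)² with V_GS = V_G − I_D·R_S = 6.39 − 2.7·I_D.
Substituting gives 9.11·I_D² − 37.6·I_D + 36.8 = 0, with roots I_D = 1.59 or 2.54 mA.
The root I_D = 2.54 mA gives V_GS = -0.465 V ≤ V_t, so take I_D = 1.59 mA.
Then V_GS = 2.09 V and V_DS = V_DD − I_D(R_D+R_S) = 14 − 1.59×4.2 = 7.31 V.
Saturation requires V_DS ≥ V_GS − V_t = 1.13 V; 7.31 ≥ 1.13 ✓.

I_D ≈ 1.6 mA, V_DS ≈ 7.3 V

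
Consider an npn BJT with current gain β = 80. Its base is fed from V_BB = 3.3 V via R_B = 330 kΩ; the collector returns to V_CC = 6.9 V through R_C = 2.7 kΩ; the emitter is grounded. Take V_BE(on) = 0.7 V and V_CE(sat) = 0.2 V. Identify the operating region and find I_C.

active; I_C ≈ 0.63 mA

Assume active. Base-emitter loop: I_B = (V_BB − V_BE)/R_B = (3.3 − 0.7)/330 = 0.00788 mA.
I_C = β·I_B = 80×0.00788 = 0.63 mA.
V_CE = V_CC − I_C·R_C = 6.9 − 0.63×2.7 = 5.2 V > V_CE(sat), so the active-region assumption holds.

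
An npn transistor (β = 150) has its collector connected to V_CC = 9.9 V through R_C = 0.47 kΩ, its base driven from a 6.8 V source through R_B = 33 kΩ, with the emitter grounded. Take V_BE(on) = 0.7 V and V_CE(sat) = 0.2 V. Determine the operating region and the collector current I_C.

Assume active: I_B = (6.8 − 0.7)/33 = 0.185 mA, giving I_C = β·I_B = 27.7 mA.
But then V_CE = 9.9 − 27.7×0.47 = -3.13 V < V_CE(sat) = 0.2 V — impossible in the active region.
So the transistor is saturated. With V_CE = 0.2 V, I_C = (V_CC − 0.2)/R_C = 9.7/0.47 = 20.6 mA.
Check: β·I_B = 27.7 mA > I_C = 20.6 mA, confirming saturation.

saturation; I_C ≈ 21 mA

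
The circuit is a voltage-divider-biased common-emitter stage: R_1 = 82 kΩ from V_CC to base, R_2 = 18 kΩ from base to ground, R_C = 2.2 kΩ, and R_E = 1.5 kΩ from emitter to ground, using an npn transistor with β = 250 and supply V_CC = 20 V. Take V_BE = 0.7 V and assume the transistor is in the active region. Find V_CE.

Thevenize the base divider: V_Th = V_CC·R_2/(R_1+R_2) = 20×18/100 = 3.6 V, R_Th = R_1‖R_2 = 14.8 kΩ.
Base-emitter loop: V_Th = I_B·R_Th + V_BE + (β+1)I_B·R_E, so I_B = (3.6 − 0.7) / (14.8 + 251×1.5) = 0.00741 mA.
I_C = β·I_B = 250×0.00741 = 1.85 mA, and I_E = (β+1)I_B = 1.86 mA.
V_CE = V_CC − I_C·R_C − I_E·R_E = 20 − 1.85×2.2 − 1.86×1.5 = 13.1 V.
V_CE = 13.1 V > 0.2 V confirms active-region operation.

V_CE ≈ 13 V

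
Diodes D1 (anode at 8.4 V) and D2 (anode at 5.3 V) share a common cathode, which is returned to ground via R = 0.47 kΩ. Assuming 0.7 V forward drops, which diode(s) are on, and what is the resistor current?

Only D1 conducts; I_R ≈ 16 mA

Assume both conduct. Then node N would need to be at both 8.4−0.7 = 7.7 V and 5.3−0.7 = 4.6 V, which is impossible.
Assume only D1 conducts: V_N = 8.4 − 0.7 = 7.7 V, so I_R = 7.7/0.47 = 16.4 mA.
Check D2: its anode-to-cathode voltage is 5.3 − 7.7 = -2.4 V < 0.7 V, so it is off. The assumption is consistent.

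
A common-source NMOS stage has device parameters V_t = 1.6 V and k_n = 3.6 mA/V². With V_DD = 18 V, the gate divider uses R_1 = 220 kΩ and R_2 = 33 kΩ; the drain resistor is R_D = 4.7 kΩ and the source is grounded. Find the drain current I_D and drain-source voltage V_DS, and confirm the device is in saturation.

V_G = V_DD·R_2/(R_1+R_2) = 18×33/253 = 2.35 V. With the source grounded, V_GS = V_G = 2.35 V.
Assume saturation: I_D = (k_n/2)(V_GS − V_t)² = (3.6/2)×(2.35 − 1.6)² = 1.8×0.748² = 1.01 mA.
V_DS = V_DD − I_D·R_D = 18 − 1.01×4.7 = 13.3 V.
Saturation requires V_DS ≥ V_GS − V_t = 0.748 V; 13.3 ≥ 0.748 ✓.

I_D ≈ 1 mA, V_DS ≈ 13 V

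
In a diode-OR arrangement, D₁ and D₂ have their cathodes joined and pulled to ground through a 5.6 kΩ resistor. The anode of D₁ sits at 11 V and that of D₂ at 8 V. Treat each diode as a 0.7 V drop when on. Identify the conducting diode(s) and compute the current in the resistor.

Assume both conduct. Then node N would need to be at both 11−0.7 = 10.3 V and 8−0.7 = 7.3 V, which is impossible.
Assume only D₁ conducts: V_N = 11 − 0.7 = 10.3 V, so I_R = 10.3/5.6 = 1.84 mA.
Check D₂: its anode-to-cathode voltage is 8 − 10.3 = -2.3 V < 0.7 V, so it is off. The assumption is consistent.

Only D₁ conducts; I_R ≈ 1.8 mA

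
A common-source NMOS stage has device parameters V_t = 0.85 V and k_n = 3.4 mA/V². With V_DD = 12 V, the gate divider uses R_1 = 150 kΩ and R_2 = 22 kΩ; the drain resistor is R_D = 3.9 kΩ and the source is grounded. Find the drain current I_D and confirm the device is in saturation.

V_G = V_DD·R_2/(R_1+R_2) = 12×22/172 = 1.53 V. With the source grounded, V_GS = V_G = 1.53 V.
Assume saturation: I_D = (k_n/2)(V_GS − V_t)² = (3.4/2)×(1.53 − 0.85)² = 1.7×0.685² = 0.797 mA.
V_DS = V_DD − I_D·R_D = 12 − 0.797×3.9 = 8.89 V.
Saturation requires V_DS ≥ V_GS − V_t = 0.685 V; 8.89 ≥ 0.685 ✓.

I_D ≈ 0.8 mA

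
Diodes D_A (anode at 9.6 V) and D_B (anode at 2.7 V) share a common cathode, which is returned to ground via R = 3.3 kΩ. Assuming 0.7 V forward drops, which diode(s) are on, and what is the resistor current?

Only D_A conducts; I_R ≈ 2.7 mA

Assume both conduct. Then node N would need to be at both 9.6−0.7 = 8.9 V and 2.7−0.7 = 2 V, which is impossible.
Assume only D_A conducts: V_N = 9.6 − 0.7 = 8.9 V, so I_R = 8.9/3.3 = 2.7 mA.
Check D_B: its anode-to-cathode voltage is 2.7 − 8.9 = -6.2 V < 0.7 V, so it is off. The assumption is consistent.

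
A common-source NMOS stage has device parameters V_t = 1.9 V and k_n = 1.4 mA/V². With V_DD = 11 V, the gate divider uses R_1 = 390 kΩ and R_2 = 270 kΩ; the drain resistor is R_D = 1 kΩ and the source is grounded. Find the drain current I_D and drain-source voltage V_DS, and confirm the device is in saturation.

I_D ≈ 4.7 mA, V_DS ≈ 6.3 V

V_G = V_DD·R_2/(R_1+R_2) = 11×270/660 = 4.5 V. With the source grounded, V_GS = V_G = 4.5 V.
Assume saturation: I_D = (k_n/2)(V_GS − V_t)² = (1.4/2)×(4.5 − 1.9)² = 0.7×2.6² = 4.73 mA.
V_DS = V_DD − I_D·R_D = 11 − 4.73×1 = 6.27 V.
Saturation requires V_DS ≥ V_GS − V_t = 2.6 V; 6.27 ≥ 2.6 ✓.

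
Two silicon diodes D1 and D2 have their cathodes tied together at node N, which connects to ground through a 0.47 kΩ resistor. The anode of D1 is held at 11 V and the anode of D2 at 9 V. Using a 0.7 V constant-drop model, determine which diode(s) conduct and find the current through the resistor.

Assume both conduct. Then node N would need to be at both 11−0.7 = 10.3 V and 9−0.7 = 8.3 V, which is impossible.
Assume only D1 conducts: V_N = 11 − 0.7 = 10.3 V, so I_R = 10.3/0.47 = 21.9 mA.
Check D2: its anode-to-cathode voltage is 9 − 10.3 = -1.3 V < 0.7 V, so it is off. The assumption is consistent.

Only D1 conducts; I_R ≈ 22 mA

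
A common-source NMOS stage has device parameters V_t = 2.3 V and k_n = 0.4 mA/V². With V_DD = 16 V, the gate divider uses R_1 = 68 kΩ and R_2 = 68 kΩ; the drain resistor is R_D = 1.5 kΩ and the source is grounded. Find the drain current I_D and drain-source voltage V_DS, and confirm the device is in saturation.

I_D ≈ 6.5 mA, V_DS ≈ 6.3 V

V_G = V_DD·R_2/(R_1+R_2) = 16×68/136 = 8 V. With the source grounded, V_GS = V_G = 8 V.
Assume saturation: I_D = (k_n/2)(V_GS − V_t)² = (0.4/2)×(8 − 2.3)² = 0.2×5.7² = 6.5 mA.
V_DS = V_DD − I_D·R_D = 16 − 6.5×1.5 = 6.25 V.
Saturation requires V_DS ≥ V_GS − V_t = 5.7 V; 6.25 ≥ 5.7 ✓.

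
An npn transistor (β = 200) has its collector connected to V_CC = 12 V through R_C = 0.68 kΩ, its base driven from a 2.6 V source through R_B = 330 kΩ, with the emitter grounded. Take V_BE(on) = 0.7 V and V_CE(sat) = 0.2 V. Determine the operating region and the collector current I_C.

active; I_C ≈ 1.2 mA

Assume active. Base-emitter loop: I_B = (V_BB − V_BE)/R_B = (2.6 − 0.7)/330 = 0.00576 mA.
I_C = β·I_B = 200×0.00576 = 1.15 mA.
V_CE = V_CC − I_C·R_C = 12 − 1.15×0.68 = 11.2 V > V_CE(sat), so the active-region assumption holds.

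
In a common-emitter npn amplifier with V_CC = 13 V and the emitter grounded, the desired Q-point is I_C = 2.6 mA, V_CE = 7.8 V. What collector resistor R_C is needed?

R_C ≈ 2 kΩ

Collector loop: V_CC = I_C·R_C + V_CE.
R_C = (V_CC − V_CE)/I_C = (13 − 7.8)/2.6 = 2 kΩ.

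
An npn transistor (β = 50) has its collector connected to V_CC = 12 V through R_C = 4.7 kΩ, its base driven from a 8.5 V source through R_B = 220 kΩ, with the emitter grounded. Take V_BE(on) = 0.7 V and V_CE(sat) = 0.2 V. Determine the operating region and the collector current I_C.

active; I_C ≈ 1.8 mA

Assume active. Base-emitter loop: I_B = (V_BB − V_BE)/R_B = (8.5 − 0.7)/220 = 0.0355 mA.
I_C = β·I_B = 50×0.0355 = 1.77 mA.
V_CE = V_CC − I_C·R_C = 12 − 1.77×4.7 = 3.67 V > V_CE(sat), so the active-region assumption holds.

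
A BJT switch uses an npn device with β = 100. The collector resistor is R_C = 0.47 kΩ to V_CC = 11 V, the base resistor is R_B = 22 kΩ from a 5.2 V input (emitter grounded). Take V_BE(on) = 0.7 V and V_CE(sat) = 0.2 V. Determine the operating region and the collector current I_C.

Assume active. Base-emitter loop: I_B = (V_BB − V_BE)/R_B = (5.2 − 0.7)/22 = 0.205 mA.
I_C = β·I_B = 100×0.205 = 20.5 mA.
V_CE = V_CC − I_C·R_C = 11 − 20.5×0.47 = 1.39 V > V_CE(sat), so the active-region assumption holds.

active; I_C ≈ 20 mA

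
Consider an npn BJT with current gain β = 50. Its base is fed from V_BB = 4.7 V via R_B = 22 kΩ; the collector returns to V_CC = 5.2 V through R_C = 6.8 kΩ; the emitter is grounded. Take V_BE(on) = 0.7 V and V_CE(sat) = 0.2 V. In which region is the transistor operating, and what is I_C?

Assume active: I_B = (4.7 − 0.7)/22 = 0.182 mA, giving I_C = β·I_B = 9.09 mA.
But then V_CE = 5.2 − 9.09×6.8 = -56.6 V < V_CE(sat) = 0.2 V — impossible in the active region.
So the transistor is saturated. With V_CE = 0.2 V, I_C = (V_CC − 0.2)/R_C = 5/6.8 = 0.735 mA.
Check: β·I_B = 9.09 mA > I_C = 0.735 mA, confirming saturation.

saturation; I_C ≈ 0.74 mA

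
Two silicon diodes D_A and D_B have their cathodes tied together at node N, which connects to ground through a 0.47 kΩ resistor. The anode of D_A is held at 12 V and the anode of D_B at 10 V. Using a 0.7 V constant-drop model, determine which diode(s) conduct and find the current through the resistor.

Assume both conduct. Then node N would need to be at both 12−0.7 = 11.3 V and 10−0.7 = 9.3 V, which is impossible.
Assume only D_A conducts: V_N = 12 − 0.7 = 11.3 V, so I_R = 11.3/0.47 = 24 mA.
Check D_B: its anode-to-cathode voltage is 10 − 11.3 = -1.3 V < 0.7 V, so it is off. The assumption is consistent.

Only D_A conducts; I_R ≈ 24 mA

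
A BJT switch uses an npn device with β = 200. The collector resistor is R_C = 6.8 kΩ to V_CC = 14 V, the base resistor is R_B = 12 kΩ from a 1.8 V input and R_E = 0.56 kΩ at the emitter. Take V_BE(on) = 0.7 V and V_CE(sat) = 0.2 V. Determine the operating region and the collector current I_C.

Assume active. Base-emitter loop: I_B = (V_BB − V_BE)/(R_B + (β+1)R_E) = (1.8 − 0.7)/(12 + 201×0.56) = 0.00883 mA.
I_C = β·I_B = 200×0.00883 = 1.77 mA.
V_CE = V_CC − I_C·R_C − I_E·R_E = 14 − 1.77×6.8 − 1.78×0.56 = 0.996 V > V_CE(sat), so the active-region assumption holds.

active; I_C ≈ 1.8 mA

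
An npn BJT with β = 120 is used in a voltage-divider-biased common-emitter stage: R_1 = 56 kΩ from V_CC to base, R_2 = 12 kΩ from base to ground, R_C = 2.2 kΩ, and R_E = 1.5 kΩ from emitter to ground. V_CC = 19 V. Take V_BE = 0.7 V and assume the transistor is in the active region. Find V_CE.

Thevenize the base divider: V_Th = V_CC·R_2/(R_1+R_2) = 19×12/68 = 3.35 V, R_Th = R_1‖R_2 = 9.88 kΩ.
Base-emitter loop: V_Th = I_B·R_Th + V_BE + (β+1)I_B·R_E, so I_B = (3.35 − 0.7) / (9.88 + 121×1.5) = 0.0139 mA.
I_C = β·I_B = 120×0.0139 = 1.66 mA, and I_E = (β+1)I_B = 1.68 mA.
V_CE = V_CC − I_C·R_C − I_E·R_E = 19 − 1.66×2.2 − 1.68×1.5 = 12.8 V.
V_CE = 12.8 V > 0.2 V confirms active-region operation.

V_CE ≈ 13 V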